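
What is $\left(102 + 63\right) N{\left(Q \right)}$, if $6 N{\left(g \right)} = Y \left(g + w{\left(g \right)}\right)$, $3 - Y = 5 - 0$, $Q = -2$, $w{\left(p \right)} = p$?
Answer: $220$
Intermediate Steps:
$Y = -2$ ($Y = 3 - \left(5 - 0\right) = 3 - \left(5 + 0\right) = 3 - 5 = -2$)
$N{\left(g \right)} = - \frac{2 g}{3}$ ($N{\left(g \right)} = \frac{\left(-2\right) \left(g + g\right)}{6} = \frac{\left(-2\right) 2 g}{6} = \frac{\left(-4\right) g}{6} = - \frac{2 g}{3}$)
$\left(102 + 63\right) N{\left(Q \right)} = \left(102 + 63\right) \left(\left(- \frac{2}{3}\right) \left(-2\right)\right) = 165 \cdot \frac{4}{3} = 220$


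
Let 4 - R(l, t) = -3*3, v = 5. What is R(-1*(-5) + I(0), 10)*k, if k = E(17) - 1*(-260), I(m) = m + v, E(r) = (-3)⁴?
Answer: 4433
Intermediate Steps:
E(r) = 81
I(m) = 5 + m (I(m) = m + 5 = 5 + m)
R(l, t) = 13 (R(l, t) = 4 - (-3)*3 = 4 - 1*(-9) = 4 + 9 = 13)
k = 341 (k = 81 - 1*(-260) = 81 + 260 = 341)
R(-1*(-5) + I(0), 10)*k = 13*341 = 4433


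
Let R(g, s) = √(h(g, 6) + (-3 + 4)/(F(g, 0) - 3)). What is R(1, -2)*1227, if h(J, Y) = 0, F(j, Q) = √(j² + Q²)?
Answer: 1227*I*√2/2 ≈ 867.62*I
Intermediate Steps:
F(j, Q) = √(Q² + j²)
R(g, s) = √(1/(-3 + √(g²))) (R(g, s) = √(0 + (-3 + 4)/(√(0² + g²) - 3)) = √(0 + 1/(√(0 + g²) - 3)) = √(0 + 1/(√(g²) - 3)) = √(0 + 1/(-3 + √(g²))) = √(1/(-3 + √(g²))))
R(1, -2)*1227 = √(1/(-3 + √(1²)))*1227 = √(1/(-3 + √1))*1227 = √(1/(-3 + 1))*1227 = √(1/(-2))*1227 = √(-½)*1227 = (I*√2/2)*1227 = 1227*I*√2/2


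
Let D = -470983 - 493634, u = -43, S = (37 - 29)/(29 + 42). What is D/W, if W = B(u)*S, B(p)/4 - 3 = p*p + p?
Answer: -22829269/19296 ≈ -1183.1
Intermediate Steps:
S = 8/71 ≈ 0.11268
B(p) = 12 + 4*p + 4*p² (B(p) = 12 + 4*(p*p + p) = 12 + 4*(p² + p) = 12 + 4*(p + p²) = 12 + (4*p + 4*p²) = 12 + 4*p + 4*p²)
W = 57888/71 (W = (12 + 4*(-43) + 4*(-43)²)*(8/71) = (12 - 172 + 4*1849)*(8/71) = (12 - 172 + 7396)*(8/71) = 7236*(8/71) = 57888/71 ≈ 815.32)
D = -964617
D/W = -964617/57888/71 = -964617*71/57888 = -22829269/19296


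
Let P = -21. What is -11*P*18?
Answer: 4158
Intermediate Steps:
-11*P*18 = -11*(-21)*18 = 231*18 = 4158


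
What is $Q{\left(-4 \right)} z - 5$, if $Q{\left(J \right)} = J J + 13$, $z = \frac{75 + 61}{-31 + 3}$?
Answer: $- \frac{1021}{7} \approx -145.86$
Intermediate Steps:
$z = - \frac{34}{7}$ ($z = \frac{136}{-28} = 136 \left(- \frac{1}{28}\right) = - \frac{34}{7} \approx -4.8571$)
$Q{\left(J \right)} = 13 + J^{2}$ ($Q{\left(J \right)} = J^{2} + 13 = 13 + J^{2}$)
$Q{\left(-4 \right)} z - 5 = \left(13 + \left(-4\right)^{2}\right) \left(- \frac{34}{7}\right) - 5 = \left(13 + 16\right) \left(- \frac{34}{7}\right) - 5 = 29 \left(- \frac{34}{7}\right) - 5 = - \frac{986}{7} - 5 = - \frac{1021}{7}$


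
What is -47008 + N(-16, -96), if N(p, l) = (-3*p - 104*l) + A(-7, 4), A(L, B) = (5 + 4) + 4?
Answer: -36963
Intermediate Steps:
A(L, B) = 13 (A(L, B) = 9 + 4 = 13)
N(p, l) = 13 - 104*l - 3*p (N(p, l) = (-3*p - 104*l) + 13 = (-104*l - 3*p) + 13 = 13 - 104*l - 3*p)
-47008 + N(-16, -96) = -47008 + (13 - 104*(-96) - 3*(-16)) = -47008 + (13 + 9984 + 48) = -47008 + 10045 = -36963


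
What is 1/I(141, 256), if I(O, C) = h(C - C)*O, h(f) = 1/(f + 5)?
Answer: 5/141 ≈ 0.035461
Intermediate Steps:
h(f) = 1/(5 + f)
I(O, C) = O/5 (I(O, C) = O/(5 + (C - C)) = O/(5 + 0) = O/5)
1/I(141, 256) = 1/((⅕)*141) = 1/(141/5) = 5/141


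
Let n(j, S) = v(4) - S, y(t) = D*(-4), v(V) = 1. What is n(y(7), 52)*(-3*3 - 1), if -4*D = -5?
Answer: 510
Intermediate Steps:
D = 5/4 (D = -¼*(-5) = 5/4 ≈ 1.2500)
y(t) = -5 (y(t) = (5/4)*(-4) = -5)
n(j, S) = 1 - S
n(y(7), 52)*(-3*3 - 1) = (1 - 1*52)*(-3*3 - 1) = (1 - 52)*(-9 - 1) = -51*(-10) = 510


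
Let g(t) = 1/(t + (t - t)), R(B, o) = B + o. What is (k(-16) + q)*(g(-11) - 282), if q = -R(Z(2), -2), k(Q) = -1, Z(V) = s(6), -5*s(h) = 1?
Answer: -18618/55 ≈ -338.51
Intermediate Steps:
s(h) = -⅕ (s(h) = -⅕*1 = -⅕)
Z(V) = -⅕
q = 11/5 (q = -(-⅕ - 2) = -1*(-11/5) = 11/5 ≈ 2.2000)
g(t) = 1/t (g(t) = 1/(t + 0) = 1/t)
(k(-16) + q)*(g(-11) - 282) = (-1 + 11/5)*(1/(-11) - 282) = 6*(-1/11 - 282)/5 = (6/5)*(-3103/11) = -18618/55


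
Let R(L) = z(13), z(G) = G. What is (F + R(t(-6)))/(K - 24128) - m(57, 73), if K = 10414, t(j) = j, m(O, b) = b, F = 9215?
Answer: -505175/6857 ≈ -73.673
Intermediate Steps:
R(L) = 13
(F + R(t(-6)))/(K - 24128) - m(57, 73) = (9215 + 13)/(10414 - 24128) - 1*73 = 9228/(-13714) - 73 = 9228*(-1/13714) - 73 = -4614/6857 - 73 = -505175/6857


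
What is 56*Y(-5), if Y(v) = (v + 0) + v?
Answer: -560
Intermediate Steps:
Y(v) = 2*v (Y(v) = v + v = 2*v)
56*Y(-5) = 56*(2*(-5)) = 56*(-10) = -560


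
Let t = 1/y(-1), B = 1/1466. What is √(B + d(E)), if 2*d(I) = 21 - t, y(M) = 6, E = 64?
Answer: √201496569/4398 ≈ 3.2276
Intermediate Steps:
B = 1/1466 ≈ 0.00068213
t = ⅙ (t = 1/6 = ⅙ ≈ 0.16667)
d(I) = 125/12 (d(I) = (21 - 1*⅙)/2 = (21 - ⅙)/2 = (½)*(125/6) = 125/12)
√(B + d(E)) = √(1/1466 + 125/12) = √(91631/8796) = √201496569/4398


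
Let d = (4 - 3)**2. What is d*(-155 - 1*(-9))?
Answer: -146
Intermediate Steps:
d = 1 (d = 1**2 = 1)
d*(-155 - 1*(-9)) = 1*(-155 - 1*(-9)) = 1*(-155 + 9) = 1*(-146) = -146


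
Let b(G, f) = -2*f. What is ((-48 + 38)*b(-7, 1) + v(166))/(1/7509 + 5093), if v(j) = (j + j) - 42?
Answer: 1163895/19121669 ≈ 0.060868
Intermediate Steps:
v(j) = -42 + 2*j (v(j) = 2*j - 42 = -42 + 2*j)
((-48 + 38)*b(-7, 1) + v(166))/(1/7509 + 5093) = ((-48 + 38)*(-2*1) + (-42 + 2*166))/(1/7509 + 5093) = (-10*(-2) + (-42 + 332))/(1/7509 + 5093) = (20 + 290)/(38243338/7509) = 310*(7509/38243338) = 1163895/19121669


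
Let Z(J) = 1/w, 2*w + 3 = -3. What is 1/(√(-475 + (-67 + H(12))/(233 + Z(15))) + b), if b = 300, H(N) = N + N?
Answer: 209400/63151679 - I*√231511942/63151679 ≈ 0.0033158 - 0.00024094*I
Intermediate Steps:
w = -3 (w = -3/2 + (½)*(-3) = -3/2 - 3/2 = -3)
H(N) = 2*N
Z(J) = -⅓ (Z(J) = 1/(-3) = -⅓)
1/(√(-475 + (-67 + H(12))/(233 + Z(15))) + b) = 1/(√(-475 + (-67 + 2*12)/(233 - ⅓)) + 300) = 1/(√(-475 + (-67 + 24)/(698/3)) + 300) = 1/(√(-475 - 43*3/698) + 300) = 1/(√(-475 - 129/698) + 300) = 1/(√(-331679/698) + 300) = 1/(I*√231511942/698 + 300) = 1/(300 + I*√231511942/698)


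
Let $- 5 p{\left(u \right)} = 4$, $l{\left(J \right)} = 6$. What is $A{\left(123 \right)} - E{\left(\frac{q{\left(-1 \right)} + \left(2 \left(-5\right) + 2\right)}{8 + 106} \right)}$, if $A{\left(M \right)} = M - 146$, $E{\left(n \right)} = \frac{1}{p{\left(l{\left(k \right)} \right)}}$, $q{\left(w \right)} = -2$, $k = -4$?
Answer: $- \frac{87}{4} \approx -21.75$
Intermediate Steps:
$p{\left(u \right)} = - \frac{4}{5}$ ($p{\left(u \right)} = \left(- \frac{1}{5}\right) 4 = - \frac{4}{5}$)
$E{\left(n \right)} = - \frac{5}{4}$ ($E{\left(n \right)} = \frac{1}{- \frac{4}{5}} = - \frac{5}{4}$)
$A{\left(M \right)} = -146 + M$
$A{\left(123 \right)} - E{\left(\frac{q{\left(-1 \right)} + \left(2 \left(-5\right) + 2\right)}{8 + 106} \right)} = \left(-146 + 123\right) - - \frac{5}{4} = -23 + \frac{5}{4} = - \frac{87}{4}$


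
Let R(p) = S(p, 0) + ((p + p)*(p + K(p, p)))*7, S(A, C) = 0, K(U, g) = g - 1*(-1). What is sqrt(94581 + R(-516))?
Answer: 5*sqrt(301701) ≈ 2746.4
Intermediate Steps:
K(U, g) = 1 + g (K(U, g) = g + 1 = 1 + g)
R(p) = 14*p*(1 + 2*p) (R(p) = 0 + ((p + p)*(p + (1 + p)))*7 = 0 + ((2*p)*(1 + 2*p))*7 = 0 + (2*p*(1 + 2*p))*7 = 0 + 14*p*(1 + 2*p) = 14*p*(1 + 2*p))
sqrt(94581 + R(-516)) = sqrt(94581 + 14*(-516)*(1 + 2*(-516))) = sqrt(94581 + 14*(-516)*(1 - 1032)) = sqrt(94581 + 14*(-516)*(-1031)) = sqrt(94581 + 7447944) = sqrt(7542525) = 5*sqrt(301701)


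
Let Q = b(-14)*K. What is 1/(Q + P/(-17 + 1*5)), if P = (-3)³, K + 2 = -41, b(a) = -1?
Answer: 4/181 ≈ 0.022099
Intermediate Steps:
K = -43 (K = -2 - 41 = -43)
P = -27
Q = 43 (Q = -1*(-43) = 43)
1/(Q + P/(-17 + 1*5)) = 1/(43 - 27/(-17 + 1*5)) = 1/(43 - 27/(-17 + 5)) = 1/(43 - 27/(-12)) = 1/(43 - 27*(-1/12)) = 1/(43 + 9/4) = 1/(181/4) = 4/181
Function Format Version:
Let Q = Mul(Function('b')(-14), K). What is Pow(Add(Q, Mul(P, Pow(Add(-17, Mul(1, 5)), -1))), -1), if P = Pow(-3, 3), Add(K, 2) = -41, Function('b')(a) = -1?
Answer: Rational(4, 181) ≈ 0.022099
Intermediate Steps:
K = -43 (K = Add(-2, -41) = -43)
P = -27
Q = 43 (Q = Mul(-1, -43) = 43)
Pow(Add(Q, Mul(P, Pow(Add(-17, Mul(1, 5)), -1))), -1) = Pow(Add(43, Mul(-27, Pow(Add(-17, Mul(1, 5)), -1))), -1) = Pow(Add(43, Mul(-27, Pow(Add(-17, 5), -1))), -1) = Pow(Add(43, Mul(-27, Pow(-12, -1))), -1) = Pow(Add(43, Mul(-27, Rational(-1, 12))), -1) = Pow(Add(43, Rational(9, 4)), -1) = Pow(Rational(181, 4), -1) = Rational(4, 181)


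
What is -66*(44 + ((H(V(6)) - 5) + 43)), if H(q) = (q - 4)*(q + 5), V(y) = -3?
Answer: -4488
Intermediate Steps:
H(q) = (-4 + q)*(5 + q)
-66*(44 + ((H(V(6)) - 5) + 43)) = -66*(44 + (((-20 - 3 + (-3)²) - 5) + 43)) = -66*(44 + (((-20 - 3 + 9) - 5) + 43)) = -66*(44 + ((-14 - 5) + 43)) = -66*(44 + (-19 + 43)) = -66*(44 + 24) = -66*68 = -4488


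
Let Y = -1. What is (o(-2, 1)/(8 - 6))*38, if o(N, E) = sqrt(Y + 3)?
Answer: 19*sqrt(2) ≈ 26.870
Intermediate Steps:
o(N, E) = sqrt(2) (o(N, E) = sqrt(-1 + 3) = sqrt(2))
(o(-2, 1)/(8 - 6))*38 = (sqrt(2)/(8 - 6))*38 = (sqrt(2)/2)*38 = 19*sqrt(2)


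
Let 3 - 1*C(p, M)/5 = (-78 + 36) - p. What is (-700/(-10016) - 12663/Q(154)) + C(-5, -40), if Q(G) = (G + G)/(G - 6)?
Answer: -162089507/27544 ≈ -5884.8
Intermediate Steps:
Q(G) = 2*G/(-6 + G) (Q(G) = (2*G)/(-6 + G) = 2*G/(-6 + G))
C(p, M) = 225 + 5*p (C(p, M) = 15 - 5*((-78 + 36) - p) = 15 - 5*(-42 - p) = 15 + (210 + 5*p) = 225 + 5*p)
(-700/(-10016) - 12663/Q(154)) + C(-5, -40) = (-700/(-10016) - 12663/(2*154/(-6 + 154))) + (225 + 5*(-5)) = (-700*(-1/10016) - 12663/(2*154/148)) + (225 - 25) = (175/2504 - 12663/(2*154*(1/148))) + 200 = (175/2504 - 12663/77/37) + 200 = (175/2504 - 12663*37/77) + 200 = (175/2504 - 66933/11) + 200 = -167598307/27544 + 200 = -162089507/27544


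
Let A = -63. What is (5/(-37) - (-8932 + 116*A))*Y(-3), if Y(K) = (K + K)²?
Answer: 21631500/37 ≈ 5.8464e+5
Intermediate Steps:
Y(K) = 4*K² (Y(K) = (2*K)² = 4*K²)
(5/(-37) - (-8932 + 116*A))*Y(-3) = (5/(-37) - 116/(1/(-63 - 77)))*(4*(-3)²) = (5*(-1/37) - 116/(1/(-140)))*(4*9) = (-5/37 - 116/(-1/140))*36 = (-5/37 - 116*(-140))*36 = (-5/37 + 16240)*36 = (600875/37)*36 = 21631500/37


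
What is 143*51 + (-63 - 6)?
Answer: 7224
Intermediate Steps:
143*51 + (-63 - 6) = 7293 - 69 = 7224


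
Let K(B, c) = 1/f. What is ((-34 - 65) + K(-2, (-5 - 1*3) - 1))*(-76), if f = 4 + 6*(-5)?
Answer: 97850/13 ≈ 7526.9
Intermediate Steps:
f = -26 (f = 4 - 30 = -26)
K(B, c) = -1/26 (K(B, c) = 1/(-26) = -1/26)
((-34 - 65) + K(-2, (-5 - 1*3) - 1))*(-76) = ((-34 - 65) - 1/26)*(-76) = (-99 - 1/26)*(-76) = -2575/26*(-76) = 97850/13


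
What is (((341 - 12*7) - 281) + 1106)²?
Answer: 1170724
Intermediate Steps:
(((341 - 12*7) - 281) + 1106)² = (((341 - 84) - 281) + 1106)² = ((257 - 281) + 1106)² = (-24 + 1106)² = 1082² = 1170724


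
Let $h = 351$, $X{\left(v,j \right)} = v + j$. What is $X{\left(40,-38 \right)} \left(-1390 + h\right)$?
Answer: $-2078$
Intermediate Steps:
$X{\left(v,j \right)} = j + v$
$X{\left(40,-38 \right)} \left(-1390 + h\right) = \left(-38 + 40\right) \left(-1390 + 351\right) = 2 \left(-1039\right) = -2078$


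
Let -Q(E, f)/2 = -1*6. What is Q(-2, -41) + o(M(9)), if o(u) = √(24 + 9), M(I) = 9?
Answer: 12 + √33 ≈ 17.745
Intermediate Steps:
Q(E, f) = 12 (Q(E, f) = -(-2)*6 = -2*(-6) = 12)
o(u) = √33
Q(-2, -41) + o(M(9)) = 12 + √33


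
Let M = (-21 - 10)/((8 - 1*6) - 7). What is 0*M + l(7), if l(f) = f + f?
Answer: 14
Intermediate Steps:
l(f) = 2*f
M = 31/5 (M = -31/((8 - 6) - 7) = -31/(2 - 7) = -31/(-5) = -31*(-1/5) = 31/5 ≈ 6.2000)
0*M + l(7) = 0*(31/5) + 2*7 = 0 + 14 = 14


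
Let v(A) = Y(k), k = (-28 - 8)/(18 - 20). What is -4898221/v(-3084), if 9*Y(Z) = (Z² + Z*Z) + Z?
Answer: -4898221/74 ≈ -66192.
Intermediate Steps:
k = 18 (k = -36/(-2) = -36*(-½) = 18)
Y(Z) = Z/9 + 2*Z²/9 (Y(Z) = ((Z² + Z*Z) + Z)/9 = ((Z² + Z²) + Z)/9 = (2*Z² + Z)/9 = (Z + 2*Z²)/9 = Z/9 + 2*Z²/9)
v(A) = 74 (v(A) = (⅑)*18*(1 + 2*18) = (⅑)*18*(1 + 36) = (⅑)*18*37 = 74)
-4898221/v(-3084) = -4898221/74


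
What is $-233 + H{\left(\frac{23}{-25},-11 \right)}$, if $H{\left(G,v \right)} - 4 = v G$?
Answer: $- \frac{5472}{25} \approx -218.88$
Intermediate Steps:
$H{\left(G,v \right)} = 4 + G v$ ($H{\left(G,v \right)} = 4 + v G = 4 + G v$)
$-233 + H{\left(\frac{23}{-25},-11 \right)} = -233 + \left(4 + \frac{23}{-25} \left(-11\right)\right) = -233 + \left(4 + 23 \left(- \frac{1}{25}\right) \left(-11\right)\right) = -233 + \left(4 - - \frac{253}{25}\right) = -233 + \left(4 + \frac{253}{25}\right) = -233 + \frac{353}{25} = - \frac{5472}{25}$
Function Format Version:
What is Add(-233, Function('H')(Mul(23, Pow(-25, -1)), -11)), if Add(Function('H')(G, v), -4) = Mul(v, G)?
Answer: Rational(-5472, 25) ≈ -218.88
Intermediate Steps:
Function('H')(G, v) = Add(4, Mul(G, v)) (Function('H')(G, v) = Add(4, Mul(v, G)) = Add(4, Mul(G, v)))
Add(-233, Function('H')(Mul(23, Pow(-25, -1)), -11)) = Add(-233, Add(4, Mul(Mul(23, Pow(-25, -1)), -11))) = Add(-233, Add(4, Mul(Mul(23, Rational(-1, 25)), -11))) = Add(-233, Add(4, Mul(Rational(-23, 25), -11))) = Add(-233, Add(4, Rational(253, 25))) = Add(-233, Rational(353, 25)) = Rational(-5472, 25)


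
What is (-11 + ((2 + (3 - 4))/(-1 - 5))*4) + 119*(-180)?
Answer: -64295/3 ≈ -21432.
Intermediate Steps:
(-11 + ((2 + (3 - 4))/(-1 - 5))*4) + 119*(-180) = (-11 + ((2 - 1)/(-6))*4) - 21420 = (-11 + (1*(-⅙))*4) - 21420 = (-11 - ⅙*4) - 21420 = (-11 - ⅔) - 21420 = -35/3 - 21420 = -64295/3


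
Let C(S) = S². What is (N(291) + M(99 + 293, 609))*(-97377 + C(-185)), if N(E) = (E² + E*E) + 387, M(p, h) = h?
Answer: -10758448416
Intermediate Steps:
N(E) = 387 + 2*E² (N(E) = (E² + E²) + 387 = 2*E² + 387 = 387 + 2*E²)
(N(291) + M(99 + 293, 609))*(-97377 + C(-185)) = ((387 + 2*291²) + 609)*(-97377 + (-185)²) = ((387 + 2*84681) + 609)*(-97377 + 34225) = ((387 + 169362) + 609)*(-63152) = (169749 + 609)*(-63152) = 170358*(-63152) = -10758448416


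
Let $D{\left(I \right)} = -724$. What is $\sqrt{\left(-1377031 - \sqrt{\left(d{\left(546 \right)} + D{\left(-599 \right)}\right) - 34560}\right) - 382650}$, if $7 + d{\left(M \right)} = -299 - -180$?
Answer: $\sqrt{-1759681 - i \sqrt{35410}} \approx 0.071 - 1326.5 i$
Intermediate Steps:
$d{\left(M \right)} = -126$ ($d{\left(M \right)} = -7 - 119 = -126$)
$\sqrt{\left(-1377031 - \sqrt{\left(d{\left(546 \right)} + D{\left(-599 \right)}\right) - 34560}\right) - 382650} = \sqrt{\left(-1377031 - \sqrt{\left(-126 - 724\right) - 34560}\right) - 382650} = \sqrt{\left(-1377031 - \sqrt{-850 - 34560}\right) - 382650} = \sqrt{\left(-1377031 - \sqrt{-35410}\right) - 382650} = \sqrt{\left(-1377031 - i \sqrt{35410}\right) - 382650} = \sqrt{-1759681 - i \sqrt{35410}}$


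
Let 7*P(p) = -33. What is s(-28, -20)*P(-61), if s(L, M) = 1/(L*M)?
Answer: -33/3920 ≈ -0.0084184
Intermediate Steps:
P(p) = -33/7 (P(p) = (1/7)*(-33) = -33/7)
s(L, M) = 1/(L*M)
s(-28, -20)*P(-61) = (1/(-28*(-20)))*(-33/7) = -1/28*(-1/20)*(-33/7) = (1/560)*(-33/7) = -33/3920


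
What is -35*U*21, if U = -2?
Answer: 1470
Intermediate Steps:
-35*U*21 = -35*(-2)*21 = 70*21 = 1470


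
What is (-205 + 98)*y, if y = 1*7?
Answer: -749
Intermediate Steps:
y = 7
(-205 + 98)*y = (-205 + 98)*7 = -107*7 = -749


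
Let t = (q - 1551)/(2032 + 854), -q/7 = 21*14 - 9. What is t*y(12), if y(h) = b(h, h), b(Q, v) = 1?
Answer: -591/481 ≈ -1.2287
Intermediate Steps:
y(h) = 1
q = -1995 (q = -7*(21*14 - 9) = -7*(294 - 9) = -7*285 = -1995)
t = -591/481 (t = (-1995 - 1551)/(2032 + 854) = -3546/2886 = -3546*1/2886 = -591/481 ≈ -1.2287)
t*y(12) = -591/481*1 = -591/481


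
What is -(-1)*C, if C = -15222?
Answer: -15222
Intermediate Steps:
-(-1)*C = -(-1)*(-15222) = -1*15222 = -15222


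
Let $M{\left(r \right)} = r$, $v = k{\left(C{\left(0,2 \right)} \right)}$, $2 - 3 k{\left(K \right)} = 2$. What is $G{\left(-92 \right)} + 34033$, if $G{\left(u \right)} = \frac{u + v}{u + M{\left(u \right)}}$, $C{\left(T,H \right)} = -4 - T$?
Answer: $\frac{68067}{2} \approx 34034.0$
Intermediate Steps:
$k{\left(K \right)} = 0$ ($k{\left(K \right)} = \frac{2}{3} - \frac{2}{3} = 0$)
$v = 0$
$G{\left(u \right)} = \frac{1}{2}$ ($G{\left(u \right)} = \frac{u + 0}{u + u} = \frac{u}{2 u} = u \frac{1}{2 u} = \frac{1}{2}$)
$G{\left(-92 \right)} + 34033 = \frac{1}{2} + 34033 = \frac{68067}{2}$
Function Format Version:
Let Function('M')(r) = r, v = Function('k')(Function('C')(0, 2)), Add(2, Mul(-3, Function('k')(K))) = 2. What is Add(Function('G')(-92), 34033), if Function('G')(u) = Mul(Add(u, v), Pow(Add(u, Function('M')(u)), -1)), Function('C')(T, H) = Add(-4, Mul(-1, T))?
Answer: Rational(68067, 2) ≈ 34034.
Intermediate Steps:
Function('k')(K) = 0 (Function('k')(K) = Add(Rational(2, 3), Mul(Rational(-1, 3), 2)) = Add(Rational(2, 3), Rational(-2, 3)) = 0)
v = 0
Function('G')(u) = Rational(1, 2) (Function('G')(u) = Mul(Add(u, 0), Pow(Add(u, u), -1)) = Mul(u, Pow(Mul(2, u), -1)) = Mul(u, Mul(Rational(1, 2), Pow(u, -1))) = Rational(1, 2))
Add(Function('G')(-92), 34033) = Add(Rational(1, 2), 34033) = Rational(68067, 2)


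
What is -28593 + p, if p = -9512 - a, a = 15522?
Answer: -53627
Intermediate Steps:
p = -25034 (p = -9512 - 1*15522 = -9512 - 15522 = -25034)
-28593 + p = -28593 - 25034 = -53627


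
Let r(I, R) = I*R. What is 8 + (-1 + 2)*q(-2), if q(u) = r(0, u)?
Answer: 8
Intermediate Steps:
q(u) = 0 (q(u) = 0*u = 0)
8 + (-1 + 2)*q(-2) = 8 + (-1 + 2)*0 = 8 + 1*0 = 8 + 0 = 8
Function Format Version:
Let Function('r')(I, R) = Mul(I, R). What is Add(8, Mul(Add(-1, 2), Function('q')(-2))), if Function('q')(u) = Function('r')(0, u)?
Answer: 8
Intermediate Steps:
Function('q')(u) = 0 (Function('q')(u) = Mul(0, u) = 0)
Add(8, Mul(Add(-1, 2), Function('q')(-2))) = Add(8, Mul(Add(-1, 2), 0)) = Add(8, Mul(1, 0)) = Add(8, 0) = 8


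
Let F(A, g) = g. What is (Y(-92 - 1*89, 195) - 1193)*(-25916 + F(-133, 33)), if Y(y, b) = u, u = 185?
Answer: 26090064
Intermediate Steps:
Y(y, b) = 185
(Y(-92 - 1*89, 195) - 1193)*(-25916 + F(-133, 33)) = (185 - 1193)*(-25916 + 33) = -1008*(-25883) = 26090064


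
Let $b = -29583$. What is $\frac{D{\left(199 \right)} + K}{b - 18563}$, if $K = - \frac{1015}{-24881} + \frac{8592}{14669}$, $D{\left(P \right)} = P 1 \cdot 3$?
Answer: $- \frac{109060680910}{8786148831397} \approx -0.012413$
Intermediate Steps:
$D{\left(P \right)} = 3 P$ ($D{\left(P \right)} = P 3 = 3 P$)
$K = \frac{228666587}{364979389}$ ($K = \left(-1015\right) \left(- \frac{1}{24881}\right) + 8592 \cdot \frac{1}{14669} = \frac{1015}{24881} + \frac{8592}{14669} = \frac{228666587}{364979389} \approx 0.62652$)
$\frac{D{\left(199 \right)} + K}{b - 18563} = \frac{3 \cdot 199 + \frac{228666587}{364979389}}{-29583 - 18563} = \frac{597 + \frac{228666587}{364979389}}{-48146} = \frac{218121361820}{364979389} \left(- \frac{1}{48146}\right) = - \frac{109060680910}{8786148831397}$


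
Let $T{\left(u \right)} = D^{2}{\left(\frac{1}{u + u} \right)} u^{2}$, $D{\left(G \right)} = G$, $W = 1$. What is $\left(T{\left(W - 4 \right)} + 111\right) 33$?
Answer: $\frac{14685}{4} \approx 3671.3$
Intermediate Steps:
$T{\left(u \right)} = \frac{1}{4}$ ($T{\left(u \right)} = \left(\frac{1}{u + u}\right)^{2} u^{2} = \left(\frac{1}{2 u}\right)^{2} u^{2} = \frac{1}{4 u^{2}} u^{2} = \frac{1}{4}$)
$\left(T{\left(W - 4 \right)} + 111\right) 33 = \left(\frac{1}{4} + 111\right) 33 = \frac{445}{4} \cdot 33 = \frac{14685}{4}$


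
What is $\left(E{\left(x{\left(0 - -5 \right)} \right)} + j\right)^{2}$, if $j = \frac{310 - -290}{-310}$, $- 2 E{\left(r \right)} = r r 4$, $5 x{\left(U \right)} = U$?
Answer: $\frac{14884}{961} \approx 15.488$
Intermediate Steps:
$x{\left(U \right)} = \frac{U}{5}$
$E{\left(r \right)} = - 2 r^{2}$ ($E{\left(r \right)} = - \frac{r r 4}{2} = - \frac{r^{2} \cdot 4}{2} = - \frac{4 r^{2}}{2} = - 2 r^{2}$)
$j = - \frac{60}{31}$ ($j = \left(310 + 290\right) \left(- \frac{1}{310}\right) = 600 \left(- \frac{1}{310}\right) = - \frac{60}{31} \approx -1.9355$)
$\left(E{\left(x{\left(0 - -5 \right)} \right)} + j\right)^{2} = \left(- 2 \left(\frac{0 - -5}{5}\right)^{2} - \frac{60}{31}\right)^{2} = \left(- 2 \left(\frac{0 + 5}{5}\right)^{2} - \frac{60}{31}\right)^{2} = \left(- 2 \left(\frac{1}{5} \cdot 5\right)^{2} - \frac{60}{31}\right)^{2} = \left(- 2 \cdot 1^{2} - \frac{60}{31}\right)^{2} = \left(\left(-2\right) 1 - \frac{60}{31}\right)^{2} = \left(-2 - \frac{60}{31}\right)^{2} = \left(- \frac{122}{31}\right)^{2} = \frac{14884}{961}$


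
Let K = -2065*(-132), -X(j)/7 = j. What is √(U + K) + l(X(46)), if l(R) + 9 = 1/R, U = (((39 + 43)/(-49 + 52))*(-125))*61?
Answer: -2899/322 + √577470/3 ≈ 244.30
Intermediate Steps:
X(j) = -7*j
K = 272580
U = -625250/3 (U = ((82/3)*(-125))*61 = -10250/3*61 = -625250/3 ≈ -2.0842e+5)
l(R) = -9 + 1/R
√(U + K) + l(X(46)) = √(-625250/3 + 272580) + (-9 + 1/(-7*46)) = √(192490/3) + (-9 + 1/(-322)) = √577470/3 + (-9 - 1/322) = √577470/3 - 2899/322 = -2899/322 + √577470/3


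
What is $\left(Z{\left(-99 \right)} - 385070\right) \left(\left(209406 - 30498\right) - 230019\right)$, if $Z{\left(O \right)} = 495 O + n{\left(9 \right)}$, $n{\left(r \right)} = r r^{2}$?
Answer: $22148747406$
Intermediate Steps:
$n{\left(r \right)} = r^{3}$
$Z{\left(O \right)} = 729 + 495 O$ ($Z{\left(O \right)} = 495 O + 9^{3} = 495 O + 729 = 729 + 495 O$)
$\left(Z{\left(-99 \right)} - 385070\right) \left(\left(209406 - 30498\right) - 230019\right) = \left(\left(729 + 495 \left(-99\right)\right) - 385070\right) \left(\left(209406 - 30498\right) - 230019\right) = \left(\left(729 - 49005\right) - 385070\right) \left(178908 - 230019\right) = \left(-48276 - 385070\right) \left(-51111\right) = \left(-433346\right) \left(-51111\right) = 22148747406$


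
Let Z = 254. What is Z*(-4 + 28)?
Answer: 6096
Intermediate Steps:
Z*(-4 + 28) = 254*(-4 + 28) = 254*24 = 6096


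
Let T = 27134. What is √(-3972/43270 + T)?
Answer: 2*√3175163980010/21635 ≈ 164.72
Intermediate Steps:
√(-3972/43270 + T) = √(-3972/43270 + 27134) = √(-3972*1/43270 + 27134) = √(-1986/21635 + 27134) = √(587042104/21635) = 2*√3175163980010/21635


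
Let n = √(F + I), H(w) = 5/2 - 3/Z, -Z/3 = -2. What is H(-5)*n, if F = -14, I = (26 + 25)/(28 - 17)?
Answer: 2*I*√1133/11 ≈ 6.12*I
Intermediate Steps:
Z = 6 (Z = -3*(-2) = 6)
I = 51/11 ≈ 4.6364
H(w) = 2 (H(w) = 5/2 - 3/6 = 5*(½) - 3*⅙ = 5/2 - ½ = 2)
n = I*√1133/11 (n = √(-14 + 51/11) = √(-103/11) = I*√1133/11 ≈ 3.06*I)
H(-5)*n = 2*(I*√1133/11) = 2*I*√1133/11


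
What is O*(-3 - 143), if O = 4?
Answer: -584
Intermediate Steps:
O*(-3 - 143) = 4*(-3 - 143) = 4*(-146) = -584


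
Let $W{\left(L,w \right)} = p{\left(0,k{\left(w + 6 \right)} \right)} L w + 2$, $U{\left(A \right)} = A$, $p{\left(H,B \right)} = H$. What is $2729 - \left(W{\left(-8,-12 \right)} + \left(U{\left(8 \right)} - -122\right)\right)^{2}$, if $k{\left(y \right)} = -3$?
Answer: $-14695$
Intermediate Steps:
$W{\left(L,w \right)} = 2$ ($W{\left(L,w \right)} = 0 L w + 2 = 0 w + 2 = 0 + 2 = 2$)
$2729 - \left(W{\left(-8,-12 \right)} + \left(U{\left(8 \right)} - -122\right)\right)^{2} = 2729 - \left(2 + \left(8 - -122\right)\right)^{2} = 2729 - \left(2 + \left(8 + 122\right)\right)^{2} = 2729 - \left(2 + 130\right)^{2} = 2729 - 132^{2} = 2729 - 17424 = -14695$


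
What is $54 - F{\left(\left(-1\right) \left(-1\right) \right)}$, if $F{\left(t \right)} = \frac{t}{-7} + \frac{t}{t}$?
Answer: $\frac{372}{7} \approx 53.143$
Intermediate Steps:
$F{\left(t \right)} = 1 - \frac{t}{7}$ ($F{\left(t \right)} = t \left(- \frac{1}{7}\right) + 1 = - \frac{t}{7} + 1 = 1 - \frac{t}{7}$)
$54 - F{\left(\left(-1\right) \left(-1\right) \right)} = 54 - \left(1 - \frac{\left(-1\right) \left(-1\right)}{7}\right) = 54 - \left(1 - \frac{1}{7}\right) = 54 - \frac{6}{7} = \frac{372}{7}$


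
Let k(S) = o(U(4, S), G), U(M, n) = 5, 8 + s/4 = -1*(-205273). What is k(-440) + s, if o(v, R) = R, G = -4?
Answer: 821056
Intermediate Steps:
s = 821060 (s = -32 + 4*(-1*(-205273)) = -32 + 4*205273 = -32 + 821092 = 821060)
k(S) = -4
k(-440) + s = -4 + 821060 = 821056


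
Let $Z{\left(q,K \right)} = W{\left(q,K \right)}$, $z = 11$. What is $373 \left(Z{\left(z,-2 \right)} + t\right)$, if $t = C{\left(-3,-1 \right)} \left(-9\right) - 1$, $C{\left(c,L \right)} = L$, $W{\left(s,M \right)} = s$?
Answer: $7087$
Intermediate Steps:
$Z{\left(q,K \right)} = q$
$t = 8$ ($t = \left(-1\right) \left(-9\right) - 1 = 9 - 1 = 8$)
$373 \left(Z{\left(z,-2 \right)} + t\right) = 373 \left(11 + 8\right) = 373 \cdot 19 = 7087$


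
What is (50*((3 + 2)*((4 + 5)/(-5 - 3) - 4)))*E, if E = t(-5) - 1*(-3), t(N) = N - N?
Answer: -15375/4 ≈ -3843.8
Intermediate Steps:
t(N) = 0
E = 3 (E = 0 - 1*(-3) = 0 + 3 = 3)
(50*((3 + 2)*((4 + 5)/(-5 - 3) - 4)))*E = (50*((3 + 2)*((4 + 5)/(-5 - 3) - 4)))*3 = (50*(5*(9/(-8) - 4)))*3 = (50*(5*(9*(-⅛) - 4)))*3 = (50*(5*(-9/8 - 4)))*3 = (50*(5*(-41/8)))*3 = (50*(-205/8))*3 = -5125/4*3 = -15375/4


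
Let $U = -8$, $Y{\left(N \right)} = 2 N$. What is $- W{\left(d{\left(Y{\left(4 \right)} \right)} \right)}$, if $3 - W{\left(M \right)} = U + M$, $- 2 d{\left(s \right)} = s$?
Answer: $-15$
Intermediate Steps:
$d{\left(s \right)} = - \frac{s}{2}$
$W{\left(M \right)} = 11 - M$ ($W{\left(M \right)} = 3 - \left(-8 + M\right) = 11 - M$)
$- W{\left(d{\left(Y{\left(4 \right)} \right)} \right)} = - (11 - - \frac{2 \cdot 4}{2}) = - (11 - \left(- \frac{1}{2}\right) 8) = - (11 - -4) = - (11 + 4) = \left(-1\right) 15 = -15$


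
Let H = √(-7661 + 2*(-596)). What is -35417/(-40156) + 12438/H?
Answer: 35417/40156 - 4146*I*√8853/2951 ≈ 0.88199 - 132.19*I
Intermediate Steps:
H = I*√8853 (H = √(-7661 - 1192) = √(-8853) = I*√8853 ≈ 94.09*I)
-35417/(-40156) + 12438/H = -35417/(-40156) + 12438/((I*√8853)) = -35417*(-1/40156) + 12438*(-I*√8853/8853) = 35417/40156 - 4146*I*√8853/2951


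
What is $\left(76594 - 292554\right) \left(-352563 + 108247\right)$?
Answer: $52762483360$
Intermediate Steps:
$\left(76594 - 292554\right) \left(-352563 + 108247\right) = \left(-215960\right) \left(-244316\right) = 52762483360$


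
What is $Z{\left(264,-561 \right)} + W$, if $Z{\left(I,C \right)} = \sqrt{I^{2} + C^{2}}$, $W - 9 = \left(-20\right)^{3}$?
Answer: $-7991 + 33 \sqrt{353} \approx -7371.0$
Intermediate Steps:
$W = -7991$ ($W = 9 + \left(-20\right)^{3} = 9 - 8000 = -7991$)
$Z{\left(I,C \right)} = \sqrt{C^{2} + I^{2}}$
$Z{\left(264,-561 \right)} + W = \sqrt{\left(-561\right)^{2} + 264^{2}} - 7991 = \sqrt{314721 + 69696} - 7991 = \sqrt{384417} - 7991 = 33 \sqrt{353} - 7991 = -7991 + 33 \sqrt{353}$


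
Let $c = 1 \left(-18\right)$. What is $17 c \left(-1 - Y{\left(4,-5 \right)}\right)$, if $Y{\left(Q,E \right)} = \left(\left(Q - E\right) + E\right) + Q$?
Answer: $2754$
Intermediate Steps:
$Y{\left(Q,E \right)} = 2 Q$ ($Y{\left(Q,E \right)} = Q + Q = 2 Q$)
$c = -18$
$17 c \left(-1 - Y{\left(4,-5 \right)}\right) = 17 \left(-18\right) \left(-1 - 2 \cdot 4\right) = - 306 \left(-1 - 8\right) = \left(-306\right) \left(-9\right) = 2754$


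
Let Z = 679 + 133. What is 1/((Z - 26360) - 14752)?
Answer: -1/40300 ≈ -2.4814e-5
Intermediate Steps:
Z = 812
1/((Z - 26360) - 14752) = 1/((812 - 26360) - 14752) = 1/(-25548 - 14752) = 1/(-40300) = -1/40300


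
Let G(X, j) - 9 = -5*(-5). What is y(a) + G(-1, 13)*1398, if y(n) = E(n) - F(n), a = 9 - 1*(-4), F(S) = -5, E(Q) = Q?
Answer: 47550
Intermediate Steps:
G(X, j) = 34 (G(X, j) = 9 - 5*(-5) = 9 + 25 = 34)
a = 13 (a = 9 + 4 = 13)
y(n) = 5 + n (y(n) = n - 1*(-5) = n + 5 = 5 + n)
y(a) + G(-1, 13)*1398 = (5 + 13) + 34*1398 = 18 + 47532 = 47550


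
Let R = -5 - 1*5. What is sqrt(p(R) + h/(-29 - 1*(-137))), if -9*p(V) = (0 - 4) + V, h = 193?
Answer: 19*sqrt(3)/18 ≈ 1.8283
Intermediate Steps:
R = -10 (R = -5 - 5 = -10)
p(V) = 4/9 - V/9 (p(V) = -((0 - 4) + V)/9 = -(-4 + V)/9 = 4/9 - V/9)
sqrt(p(R) + h/(-29 - 1*(-137))) = sqrt((4/9 - 1/9*(-10)) + 193/(-29 - 1*(-137))) = sqrt((4/9 + 10/9) + 193/(-29 + 137)) = sqrt(14/9 + 193/108) = sqrt(361/108) = 19*sqrt(3)/18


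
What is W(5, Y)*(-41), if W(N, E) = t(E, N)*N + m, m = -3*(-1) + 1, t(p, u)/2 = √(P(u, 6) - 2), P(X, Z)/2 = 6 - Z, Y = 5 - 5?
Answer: -164 - 410*I*√2 ≈ -164.0 - 579.83*I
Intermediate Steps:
Y = 0
P(X, Z) = 12 - 2*Z (P(X, Z) = 2*(6 - Z) = 12 - 2*Z)
t(p, u) = 2*I*√2 (t(p, u) = 2*√((12 - 2*6) - 2) = 2*√((12 - 12) - 2) = 2*√(0 - 2) = 2*√(-2) = 2*(I*√2) = 2*I*√2)
m = 4 (m = 3 + 1 = 4)
W(N, E) = 4 + 2*I*N*√2 (W(N, E) = (2*I*√2)*N + 4 = 2*I*N*√2 + 4 = 4 + 2*I*N*√2)
W(5, Y)*(-41) = (4 + 2*I*5*√2)*(-41) = (4 + 10*I*√2)*(-41) = -164 - 410*I*√2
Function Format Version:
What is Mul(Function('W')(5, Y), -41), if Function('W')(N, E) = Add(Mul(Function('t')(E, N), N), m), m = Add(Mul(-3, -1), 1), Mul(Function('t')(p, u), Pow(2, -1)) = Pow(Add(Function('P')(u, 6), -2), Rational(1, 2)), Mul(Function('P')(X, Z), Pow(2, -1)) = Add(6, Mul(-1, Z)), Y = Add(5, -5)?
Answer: Add(-164, Mul(-410, I, Pow(2, Rational(1, 2)))) ≈ Add(-164.00, Mul(-579.83, I))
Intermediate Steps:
Y = 0
Function('P')(X, Z) = Add(12, Mul(-2, Z)) (Function('P')(X, Z) = Mul(2, Add(6, Mul(-1, Z))) = Add(12, Mul(-2, Z)))
Function('t')(p, u) = Mul(2, I, Pow(2, Rational(1, 2))) (Function('t')(p, u) = Mul(2, Pow(Add(Add(12, Mul(-2, 6)), -2), Rational(1, 2))) = Mul(2, Pow(Add(Add(12, -12), -2), Rational(1, 2))) = Mul(2, Pow(Add(0, -2), Rational(1, 2))) = Mul(2, Pow(-2, Rational(1, 2))) = Mul(2, Mul(I, Pow(2, Rational(1, 2)))) = Mul(2, I, Pow(2, Rational(1, 2))))
m = 4 (m = Add(3, 1) = 4)
Function('W')(N, E) = Add(4, Mul(2, I, N, Pow(2, Rational(1, 2)))) (Function('W')(N, E) = Add(Mul(Mul(2, I, Pow(2, Rational(1, 2))), N), 4) = Add(Mul(2, I, N, Pow(2, Rational(1, 2))), 4) = Add(4, Mul(2, I, N, Pow(2, Rational(1, 2)))))
Mul(Function('W')(5, Y), -41) = Mul(Add(4, Mul(2, I, 5, Pow(2, Rational(1, 2)))), -41) = Mul(Add(4, Mul(10, I, Pow(2, Rational(1, 2)))), -41) = Add(-164, Mul(-410, I, Pow(2, Rational(1, 2))))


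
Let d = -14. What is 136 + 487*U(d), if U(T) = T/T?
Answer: 623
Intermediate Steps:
U(T) = 1
136 + 487*U(d) = 136 + 487*1 = 136 + 487 = 623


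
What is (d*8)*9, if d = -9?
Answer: -648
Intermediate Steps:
(d*8)*9 = -9*8*9 = -72*9 = -648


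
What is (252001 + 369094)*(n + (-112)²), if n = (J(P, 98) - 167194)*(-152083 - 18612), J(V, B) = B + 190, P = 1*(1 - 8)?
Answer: 17695016557954330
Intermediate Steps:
P = -7 (P = 1*(-7) = -7)
J(V, B) = 190 + B
n = 28490019670 (n = ((190 + 98) - 167194)*(-152083 - 18612) = (288 - 167194)*(-170695) = -166906*(-170695) = 28490019670)
(252001 + 369094)*(n + (-112)²) = (252001 + 369094)*(28490019670 + (-112)²) = 621095*(28490019670 + 12544) = 621095*28490032214 = 17695016557954330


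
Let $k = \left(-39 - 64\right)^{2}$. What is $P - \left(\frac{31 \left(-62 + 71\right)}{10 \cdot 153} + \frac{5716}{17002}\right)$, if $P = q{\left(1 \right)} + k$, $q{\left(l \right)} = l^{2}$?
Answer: $\frac{15332504309}{1445170} \approx 10609.0$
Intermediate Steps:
$k = 10609$ ($k = \left(-103\right)^{2} = 10609$)
$P = 10610$ ($P = 1^{2} + 10609 = 1 + 10609 = 10610$)
$P - \left(\frac{31 \left(-62 + 71\right)}{10 \cdot 153} + \frac{5716}{17002}\right) = 10610 - \left(\frac{31 \left(-62 + 71\right)}{10 \cdot 153} + \frac{5716}{17002}\right) = 10610 - \left(\frac{31 \cdot 9}{1530} + 5716 \cdot \frac{1}{17002}\right) = 10610 - \left(279 \cdot \frac{1}{1530} + \frac{2858}{8501}\right) = 10610 - \left(\frac{31}{170} + \frac{2858}{8501}\right) = 10610 - \frac{749391}{1445170} = \frac{15332504309}{1445170}$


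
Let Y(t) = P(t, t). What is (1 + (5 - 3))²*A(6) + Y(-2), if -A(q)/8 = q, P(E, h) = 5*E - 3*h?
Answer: -436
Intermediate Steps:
P(E, h) = -3*h + 5*E
Y(t) = 2*t (Y(t) = -3*t + 5*t = 2*t)
A(q) = -8*q
(1 + (5 - 3))²*A(6) + Y(-2) = (1 + (5 - 3))²*(-8*6) + 2*(-2) = (1 + 2)²*(-48) - 4 = 3²*(-48) - 4 = 9*(-48) - 4 = -432 - 4 = -436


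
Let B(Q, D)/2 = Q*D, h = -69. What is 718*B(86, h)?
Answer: -8521224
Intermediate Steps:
B(Q, D) = 2*D*Q (B(Q, D) = 2*(Q*D) = 2*(D*Q) = 2*D*Q)
718*B(86, h) = 718*(2*(-69)*86) = 718*(-11868) = -8521224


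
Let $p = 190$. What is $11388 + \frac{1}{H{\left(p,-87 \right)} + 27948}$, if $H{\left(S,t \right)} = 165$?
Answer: $\frac{320150845}{28113} \approx 11388.0$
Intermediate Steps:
$11388 + \frac{1}{H{\left(p,-87 \right)} + 27948} = 11388 + \frac{1}{165 + 27948} = 11388 + \frac{1}{28113} = \frac{320150845}{28113}$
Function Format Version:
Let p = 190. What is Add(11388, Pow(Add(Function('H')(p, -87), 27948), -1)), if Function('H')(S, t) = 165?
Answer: Rational(320150845, 28113) ≈ 11388.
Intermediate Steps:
Add(11388, Pow(Add(Function('H')(p, -87), 27948), -1)) = Add(11388, Pow(Add(165, 27948), -1)) = Add(11388, Pow(28113, -1)) = Add(11388, Rational(1, 28113)) = Rational(320150845, 28113)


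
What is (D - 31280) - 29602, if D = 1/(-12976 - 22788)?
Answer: -2177383849/35764 ≈ -60882.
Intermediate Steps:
D = -1/35764 (D = 1/(-35764) = -1/35764 ≈ -2.7961e-5)
(D - 31280) - 29602 = (-1/35764 - 31280) - 29602 = -1118697921/35764 - 29602 = -2177383849/35764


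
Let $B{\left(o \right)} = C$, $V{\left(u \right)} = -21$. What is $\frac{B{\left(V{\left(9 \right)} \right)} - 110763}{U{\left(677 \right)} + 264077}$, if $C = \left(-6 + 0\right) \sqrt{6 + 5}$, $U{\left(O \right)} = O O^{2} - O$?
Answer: $- \frac{110763}{310552133} - \frac{6 \sqrt{11}}{310552133} \approx -0.00035673$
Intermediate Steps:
$U{\left(O \right)} = O^{3} - O$
$C = - 6 \sqrt{11} \approx -19.9$
$B{\left(o \right)} = - 6 \sqrt{11}$
$\frac{B{\left(V{\left(9 \right)} \right)} - 110763}{U{\left(677 \right)} + 264077} = \frac{- 6 \sqrt{11} - 110763}{\left(677^{3} - 677\right) + 264077} = \frac{-110763 - 6 \sqrt{11}}{\left(310288733 - 677\right) + 264077} = \frac{-110763 - 6 \sqrt{11}}{310288056 + 264077} = \frac{-110763 - 6 \sqrt{11}}{310552133} = \left(-110763 - 6 \sqrt{11}\right) \frac{1}{310552133} = - \frac{110763}{310552133} - \frac{6 \sqrt{11}}{310552133}$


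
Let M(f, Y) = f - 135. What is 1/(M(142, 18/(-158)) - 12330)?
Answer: -1/12323 ≈ -8.1149e-5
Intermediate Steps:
M(f, Y) = -135 + f
1/(M(142, 18/(-158)) - 12330) = 1/((-135 + 142) - 12330) = 1/(7 - 12330) = 1/(-12323) = -1/12323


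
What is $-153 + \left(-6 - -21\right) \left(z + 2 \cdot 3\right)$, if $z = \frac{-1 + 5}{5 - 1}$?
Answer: $-48$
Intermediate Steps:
$z = 1$ ($z = \frac{4}{4} = 4 \cdot \frac{1}{4} = 1$)
$-153 + \left(-6 - -21\right) \left(z + 2 \cdot 3\right) = -153 + \left(-6 - -21\right) \left(1 + 2 \cdot 3\right) = -153 + \left(-6 + 21\right) \left(1 + 6\right) = -153 + 15 \cdot 7 = -153 + 105 = -48$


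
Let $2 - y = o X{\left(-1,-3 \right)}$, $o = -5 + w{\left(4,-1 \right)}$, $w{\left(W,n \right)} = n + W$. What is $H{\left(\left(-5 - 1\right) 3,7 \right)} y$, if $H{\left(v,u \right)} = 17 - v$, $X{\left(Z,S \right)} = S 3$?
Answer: $-560$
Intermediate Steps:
$w{\left(W,n \right)} = W + n$
$X{\left(Z,S \right)} = 3 S$
$o = -2$ ($o = -5 + \left(4 - 1\right) = -5 + 3 = -2$)
$y = -16$ ($y = 2 - - 2 \cdot 3 \left(-3\right) = 2 - \left(-2\right) \left(-9\right) = 2 - 18 = -16$)
$H{\left(\left(-5 - 1\right) 3,7 \right)} y = \left(17 - \left(-5 - 1\right) 3\right) \left(-16\right) = \left(17 - \left(-6\right) 3\right) \left(-16\right) = \left(17 - -18\right) \left(-16\right) = \left(17 + 18\right) \left(-16\right) = 35 \left(-16\right) = -560$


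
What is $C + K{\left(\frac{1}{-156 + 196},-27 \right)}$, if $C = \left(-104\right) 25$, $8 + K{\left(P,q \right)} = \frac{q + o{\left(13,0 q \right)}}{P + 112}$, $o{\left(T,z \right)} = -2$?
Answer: $- \frac{11687608}{4481} \approx -2608.3$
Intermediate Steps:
$K{\left(P,q \right)} = -8 + \frac{-2 + q}{112 + P}$ ($K{\left(P,q \right)} = -8 + \frac{q - 2}{P + 112} = -8 + \frac{-2 + q}{112 + P}$)
$C = -2600$
$C + K{\left(\frac{1}{-156 + 196},-27 \right)} = -2600 + \frac{-898 - 27 - \frac{8}{-156 + 196}}{112 + \frac{1}{-156 + 196}} = -2600 + \frac{-898 - 27 - \frac{8}{40}}{112 + \frac{1}{40}} = -2600 + \frac{-898 - 27 - \frac{1}{5}}{112 + \frac{1}{40}} = -2600 + \frac{-898 - 27 - \frac{1}{5}}{\frac{4481}{40}} = -2600 + \frac{40}{4481} \left(- \frac{4626}{5}\right) = -2600 - \frac{37008}{4481} = - \frac{11687608}{4481}$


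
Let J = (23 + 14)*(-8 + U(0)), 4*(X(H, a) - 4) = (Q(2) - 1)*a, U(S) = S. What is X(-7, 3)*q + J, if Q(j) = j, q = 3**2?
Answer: -1013/4 ≈ -253.25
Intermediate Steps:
q = 9
X(H, a) = 4 + a/4 (X(H, a) = 4 + ((2 - 1)*a)/4 = 4 + (1*a)/4 = 4 + a/4)
J = -296 (J = (23 + 14)*(-8 + 0) = 37*(-8) = -296)
X(-7, 3)*q + J = (4 + (1/4)*3)*9 - 296 = (4 + 3/4)*9 - 296 = (19/4)*9 - 296 = 171/4 - 296 = -1013/4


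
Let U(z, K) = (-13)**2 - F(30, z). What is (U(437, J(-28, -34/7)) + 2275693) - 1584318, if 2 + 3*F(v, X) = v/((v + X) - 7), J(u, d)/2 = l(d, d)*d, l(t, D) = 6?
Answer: 95433161/138 ≈ 6.9155e+5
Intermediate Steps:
J(u, d) = 12*d (J(u, d) = 2*(6*d) = 12*d)
F(v, X) = -2/3 + v/(3*(-7 + X + v)) (F(v, X) = -2/3 + (v/((v + X) - 7))/3 = -2/3 + (v/((X + v) - 7))/3 = -2/3 + (v/(-7 + X + v))/3 = -2/3 + v/(3*(-7 + X + v)))
U(z, K) = 169 - (-16 - 2*z)/(3*(23 + z)) (U(z, K) = (-13)**2 - (14 - 1*30 - 2*z)/(3*(-7 + z + 30)) = 169 - (14 - 30 - 2*z)/(3*(23 + z)) = 169 - (-16 - 2*z)/(3*(23 + z)))
(U(437, J(-28, -34/7)) + 2275693) - 1584318 = ((11677 + 509*437)/(3*(23 + 437)) + 2275693) - 1584318 = ((1/3)*(11677 + 222433)/460 + 2275693) - 1584318 = ((1/3)*(1/460)*234110 + 2275693) - 1584318 = (23411/138 + 2275693) - 1584318 = 314069045/138 - 1584318 = 95433161/138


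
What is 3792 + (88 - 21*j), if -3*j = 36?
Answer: 4132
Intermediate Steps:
j = -12 (j = -⅓*36 = -12)
3792 + (88 - 21*j) = 3792 + (88 - 21*(-12)) = 3792 + (88 + 252) = 3792 + 340 = 4132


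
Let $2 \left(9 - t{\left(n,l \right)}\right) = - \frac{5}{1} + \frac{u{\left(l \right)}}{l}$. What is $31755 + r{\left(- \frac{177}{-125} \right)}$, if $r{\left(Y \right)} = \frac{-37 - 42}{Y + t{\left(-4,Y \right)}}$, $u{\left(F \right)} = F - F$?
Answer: $\frac{102517145}{3229} \approx 31749.0$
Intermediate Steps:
$u{\left(F \right)} = 0$
$t{\left(n,l \right)} = \frac{23}{2}$ ($t{\left(n,l \right)} = 9 - \frac{- \frac{5}{1} + \frac{0}{l}}{2} = 9 - \frac{\left(-5\right) 1 + 0}{2} = 9 - \frac{-5 + 0}{2} = 9 - - \frac{5}{2} = 9 + \frac{5}{2} = \frac{23}{2}$)
$r{\left(Y \right)} = - \frac{79}{\frac{23}{2} + Y}$ ($r{\left(Y \right)} = \frac{-37 - 42}{Y + \frac{23}{2}} = - \frac{79}{\frac{23}{2} + Y}$)
$31755 + r{\left(- \frac{177}{-125} \right)} = 31755 - \frac{158}{23 + 2 \left(- \frac{177}{-125}\right)} = 31755 - \frac{158}{23 + 2 \left(\left(-177\right) \left(- \frac{1}{125}\right)\right)} = 31755 - \frac{158}{23 + 2 \cdot \frac{177}{125}} = 31755 - \frac{158}{23 + \frac{354}{125}} = 31755 - \frac{158}{\frac{3229}{125}} = 31755 - \frac{19750}{3229} = \frac{102517145}{3229}$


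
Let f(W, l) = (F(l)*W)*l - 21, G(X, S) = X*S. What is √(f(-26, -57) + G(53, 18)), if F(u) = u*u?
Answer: √4815951 ≈ 2194.5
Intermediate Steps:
F(u) = u²
G(X, S) = S*X
f(W, l) = -21 + W*l³ (f(W, l) = (l²*W)*l - 21 = (W*l²)*l - 21 = W*l³ - 21 = -21 + W*l³)
√(f(-26, -57) + G(53, 18)) = √((-21 - 26*(-57)³) + 18*53) = √((-21 - 26*(-185193)) + 954) = √((-21 + 4815018) + 954) = √(4814997 + 954) = √4815951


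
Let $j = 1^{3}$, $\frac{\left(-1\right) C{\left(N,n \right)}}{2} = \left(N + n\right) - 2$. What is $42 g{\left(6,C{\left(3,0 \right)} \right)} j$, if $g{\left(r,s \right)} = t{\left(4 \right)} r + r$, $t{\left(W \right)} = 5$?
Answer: $1512$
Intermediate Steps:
$C{\left(N,n \right)} = 4 - 2 N - 2 n$ ($C{\left(N,n \right)} = - 2 \left(\left(N + n\right) - 2\right) = - 2 \left(-2 + N + n\right) = 4 - 2 N - 2 n$)
$g{\left(r,s \right)} = 6 r$ ($g{\left(r,s \right)} = 5 r + r = 6 r$)
$j = 1$
$42 g{\left(6,C{\left(3,0 \right)} \right)} j = 42 \cdot 6 \cdot 6 \cdot 1 = 42 \cdot 36 \cdot 1 = 1512 \cdot 1 = 1512$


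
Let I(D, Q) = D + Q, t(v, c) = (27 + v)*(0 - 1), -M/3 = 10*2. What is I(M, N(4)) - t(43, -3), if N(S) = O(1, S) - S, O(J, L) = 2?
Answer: 8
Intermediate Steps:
N(S) = 2 - S
M = -60 (M = -30*2 = -3*20 = -60)
t(v, c) = -27 - v (t(v, c) = (27 + v)*(-1) = -27 - v)
I(M, N(4)) - t(43, -3) = (-60 + (2 - 1*4)) - (-27 - 1*43) = (-60 + (2 - 4)) - (-27 - 43) = (-60 - 2) - 1*(-70) = -62 + 70 = 8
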